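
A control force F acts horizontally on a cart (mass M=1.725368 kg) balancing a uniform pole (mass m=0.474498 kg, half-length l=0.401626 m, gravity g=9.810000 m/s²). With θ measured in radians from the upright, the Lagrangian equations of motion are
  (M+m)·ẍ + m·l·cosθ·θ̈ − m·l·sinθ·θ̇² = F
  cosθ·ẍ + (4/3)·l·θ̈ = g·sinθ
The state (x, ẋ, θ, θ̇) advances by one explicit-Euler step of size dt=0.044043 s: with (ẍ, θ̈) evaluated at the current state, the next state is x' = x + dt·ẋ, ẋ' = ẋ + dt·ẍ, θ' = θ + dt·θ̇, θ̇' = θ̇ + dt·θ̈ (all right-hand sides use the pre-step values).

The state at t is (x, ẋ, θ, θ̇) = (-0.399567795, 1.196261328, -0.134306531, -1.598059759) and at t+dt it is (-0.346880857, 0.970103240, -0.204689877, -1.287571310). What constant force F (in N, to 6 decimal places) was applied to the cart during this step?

ẍ = (ẋ'−ẋ)/dt = (0.970103240−1.196261328)/0.044043 = -5.134938
θ̈ = (θ̇'−θ̇)/dt = (-1.287571310−-1.598059759)/0.044043 = 7.049666
sinθ=-0.133903, cosθ=0.990994
F = (M+m)·ẍ + m·l·cosθ·θ̈ − m·l·sinθ·θ̇² = -11.296176 + 1.331361 − -0.065168 = -9.899647

F = -9.899647 N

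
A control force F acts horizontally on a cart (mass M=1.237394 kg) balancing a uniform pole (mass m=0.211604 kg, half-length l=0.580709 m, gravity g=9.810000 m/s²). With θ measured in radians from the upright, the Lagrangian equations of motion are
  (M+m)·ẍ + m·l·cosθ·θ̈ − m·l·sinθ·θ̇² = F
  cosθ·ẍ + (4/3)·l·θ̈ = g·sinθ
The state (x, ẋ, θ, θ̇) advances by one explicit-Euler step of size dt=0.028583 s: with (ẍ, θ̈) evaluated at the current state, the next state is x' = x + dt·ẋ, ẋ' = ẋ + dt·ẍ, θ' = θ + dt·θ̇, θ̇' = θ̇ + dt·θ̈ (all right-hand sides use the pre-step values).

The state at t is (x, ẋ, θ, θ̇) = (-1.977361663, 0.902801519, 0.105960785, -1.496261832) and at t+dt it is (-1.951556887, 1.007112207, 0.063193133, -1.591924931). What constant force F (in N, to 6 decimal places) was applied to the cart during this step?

ẍ = (ẋ'−ẋ)/dt = (1.007112207−0.902801519)/0.028583 = 3.649396
θ̈ = (θ̇'−θ̇)/dt = (-1.591924931−-1.496261832)/0.028583 = -3.346853
sinθ=0.105763, cosθ=0.994391
F = (M+m)·ẍ + m·l·cosθ·θ̈ − m·l·sinθ·θ̇² = 5.287968 + -0.408956 − 0.029096 = 4.849916

F = 4.849916 N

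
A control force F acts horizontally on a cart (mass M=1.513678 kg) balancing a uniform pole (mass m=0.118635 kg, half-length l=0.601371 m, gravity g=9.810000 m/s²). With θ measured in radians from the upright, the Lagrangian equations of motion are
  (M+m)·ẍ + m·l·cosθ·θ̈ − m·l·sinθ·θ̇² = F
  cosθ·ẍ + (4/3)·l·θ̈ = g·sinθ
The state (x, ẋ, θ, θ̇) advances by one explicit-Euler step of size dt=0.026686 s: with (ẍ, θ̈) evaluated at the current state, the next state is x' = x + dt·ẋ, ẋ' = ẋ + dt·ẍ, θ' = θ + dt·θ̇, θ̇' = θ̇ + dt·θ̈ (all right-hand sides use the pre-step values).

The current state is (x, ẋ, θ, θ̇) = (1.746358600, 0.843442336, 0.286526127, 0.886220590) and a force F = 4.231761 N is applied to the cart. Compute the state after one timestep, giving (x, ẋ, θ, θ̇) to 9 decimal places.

(1.768866702, 0.912478464, 0.310175810, 0.895905722)

sinθ=0.282621689, cosθ=0.959231453
temp = (F + m·l·θ̇²·sinθ)/(M+m) = (4.231761 + 0.015835963)/1.632313 = 2.602195144
θ̈ = (g·sinθ − cosθ·temp)/(l·(4/3 − m·cos²θ/(M+m))) = 0.362929329
ẍ = temp − m·l·θ̈·cosθ/(M+m) = 2.586979255
Euler: x'=1.746358600+0.026686·0.843442336=1.768866702, ẋ'=0.843442336+0.026686·2.586979255=0.912478464
       θ'=0.286526127+0.026686·0.886220590=0.310175810, θ̇'=0.886220590+0.026686·0.362929329=0.895905722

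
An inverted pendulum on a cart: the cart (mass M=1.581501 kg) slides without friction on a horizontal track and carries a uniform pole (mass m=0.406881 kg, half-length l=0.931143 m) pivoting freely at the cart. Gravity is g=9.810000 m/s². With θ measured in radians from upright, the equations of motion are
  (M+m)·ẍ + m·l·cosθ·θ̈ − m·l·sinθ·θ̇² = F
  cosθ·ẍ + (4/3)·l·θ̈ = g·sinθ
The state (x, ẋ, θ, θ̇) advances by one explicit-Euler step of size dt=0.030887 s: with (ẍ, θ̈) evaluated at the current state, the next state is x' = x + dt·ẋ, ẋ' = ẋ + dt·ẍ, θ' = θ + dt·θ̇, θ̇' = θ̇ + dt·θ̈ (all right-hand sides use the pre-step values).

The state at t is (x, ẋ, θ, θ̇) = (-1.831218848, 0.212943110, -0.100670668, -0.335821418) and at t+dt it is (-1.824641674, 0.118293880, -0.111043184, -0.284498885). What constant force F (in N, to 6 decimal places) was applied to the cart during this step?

ẍ = (ẋ'−ẋ)/dt = (0.118293880−0.212943110)/0.030887 = -3.064371
θ̈ = (θ̇'−θ̇)/dt = (-0.284498885−-0.335821418)/0.030887 = 1.661622
sinθ=-0.100501, cosθ=0.994937
F = (M+m)·ẍ + m·l·cosθ·θ̈ − m·l·sinθ·θ̇² = -6.093140 + 0.626342 − -0.004294 = -5.462504

F = -5.462504 N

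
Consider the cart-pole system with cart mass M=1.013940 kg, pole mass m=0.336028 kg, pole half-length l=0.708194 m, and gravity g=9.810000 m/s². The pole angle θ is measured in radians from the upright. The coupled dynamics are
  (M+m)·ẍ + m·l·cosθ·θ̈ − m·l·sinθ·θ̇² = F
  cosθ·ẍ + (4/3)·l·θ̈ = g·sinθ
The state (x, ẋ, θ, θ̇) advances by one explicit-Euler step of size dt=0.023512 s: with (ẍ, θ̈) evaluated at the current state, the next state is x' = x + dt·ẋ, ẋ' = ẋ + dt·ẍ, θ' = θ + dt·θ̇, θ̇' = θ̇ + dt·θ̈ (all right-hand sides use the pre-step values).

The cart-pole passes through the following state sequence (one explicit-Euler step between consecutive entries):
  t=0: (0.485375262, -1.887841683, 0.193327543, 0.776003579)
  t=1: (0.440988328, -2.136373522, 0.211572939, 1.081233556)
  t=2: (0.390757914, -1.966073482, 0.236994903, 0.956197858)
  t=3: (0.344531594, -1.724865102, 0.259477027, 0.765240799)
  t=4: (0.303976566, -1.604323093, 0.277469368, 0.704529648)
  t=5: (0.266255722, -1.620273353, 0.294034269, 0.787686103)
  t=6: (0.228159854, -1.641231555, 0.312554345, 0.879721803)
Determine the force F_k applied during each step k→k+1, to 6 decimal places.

step 0→1:
  ẍ = (ẋ'−ẋ)/dt = (-2.136373522−-1.887841683)/0.023512 = -10.570425
  θ̈ = (θ̇'−θ̇)/dt = (1.081233556−0.776003579)/0.023512 = 12.981881
  sinθ=0.192126, cosθ=0.981370
  F = (M+m)·ẍ + m·l·cosθ·θ̈ − m·l·sinθ·θ̇² = -14.269736 + 3.031784 − 0.027532 = -11.265484
step 1→2:
  ẍ = (ẋ'−ẋ)/dt = (-1.966073482−-2.136373522)/0.023512 = 7.243112
  θ̈ = (θ̇'−θ̇)/dt = (0.956197858−1.081233556)/0.023512 = -5.317952
  sinθ=0.209998, cosθ=0.977702
  F = (M+m)·ẍ + m·l·cosθ·θ̈ − m·l·sinθ·θ̇² = 9.777969 + -1.237310 − 0.058423 = 8.482236
step 2→3:
  ẍ = (ẋ'−ẋ)/dt = (-1.724865102−-1.966073482)/0.023512 = 10.258948
  θ̈ = (θ̇'−θ̇)/dt = (0.765240799−0.956197858)/0.023512 = -8.121685
  sinθ=0.234783, cosθ=0.972048
  F = (M+m)·ẍ + m·l·cosθ·θ̈ − m·l·sinθ·θ̇² = 13.849251 + -1.878718 − 0.051084 = 11.919449
step 3→4:
  ẍ = (ẋ'−ẋ)/dt = (-1.604323093−-1.724865102)/0.023512 = 5.126829
  θ̈ = (θ̇'−θ̇)/dt = (0.704529648−0.765240799)/0.023512 = -2.582135
  sinθ=0.256575, cosθ=0.966524
  F = (M+m)·ẍ + m·l·cosθ·θ̈ − m·l·sinθ·θ̇² = 6.921055 + -0.593908 − 0.035755 = 6.291392
step 4→5:
  ẍ = (ẋ'−ẋ)/dt = (-1.620273353−-1.604323093)/0.023512 = -0.678388
  θ̈ = (θ̇'−θ̇)/dt = (0.787686103−0.704529648)/0.023512 = 3.536767
  sinθ=0.273923, cosθ=0.961752
  F = (M+m)·ẍ + m·l·cosθ·θ̈ − m·l·sinθ·θ̇² = -0.915802 + 0.809463 − 0.032356 = -0.138695
step 5→6:
  ẍ = (ẋ'−ẋ)/dt = (-1.641231555−-1.620273353)/0.023512 = -0.891383
  θ̈ = (θ̇'−θ̇)/dt = (0.879721803−0.787686103)/0.023512 = 3.914414
  sinθ=0.289816, cosθ=0.957082
  F = (M+m)·ẍ + m·l·cosθ·θ̈ − m·l·sinθ·θ̇² = -1.203339 + 0.891546 − 0.042791 = -0.354584

F_0 = -11.265484 N
F_1 = 8.482236 N
F_2 = 11.919449 N
F_3 = 6.291392 N
F_4 = -0.138695 N
F_5 = -0.354584 N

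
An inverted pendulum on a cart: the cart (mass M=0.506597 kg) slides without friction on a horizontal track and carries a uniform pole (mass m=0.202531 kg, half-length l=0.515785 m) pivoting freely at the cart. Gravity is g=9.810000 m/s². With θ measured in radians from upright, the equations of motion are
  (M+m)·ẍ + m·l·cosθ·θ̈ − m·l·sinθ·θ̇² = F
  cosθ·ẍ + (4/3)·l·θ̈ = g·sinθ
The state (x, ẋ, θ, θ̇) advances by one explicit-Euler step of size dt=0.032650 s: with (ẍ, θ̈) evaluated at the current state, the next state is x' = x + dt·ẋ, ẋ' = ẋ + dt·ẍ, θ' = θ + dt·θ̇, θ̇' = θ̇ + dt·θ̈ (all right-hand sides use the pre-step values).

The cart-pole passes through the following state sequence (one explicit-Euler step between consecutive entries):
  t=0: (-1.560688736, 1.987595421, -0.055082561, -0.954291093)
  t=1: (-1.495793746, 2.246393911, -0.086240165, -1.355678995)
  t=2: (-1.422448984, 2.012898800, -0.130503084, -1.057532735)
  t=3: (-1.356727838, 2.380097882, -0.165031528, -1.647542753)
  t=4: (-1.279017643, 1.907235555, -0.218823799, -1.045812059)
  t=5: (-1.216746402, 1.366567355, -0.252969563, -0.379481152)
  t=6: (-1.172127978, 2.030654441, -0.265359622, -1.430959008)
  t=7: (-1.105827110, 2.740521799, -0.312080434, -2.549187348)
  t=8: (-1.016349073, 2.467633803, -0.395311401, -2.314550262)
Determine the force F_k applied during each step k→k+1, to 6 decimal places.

step 0→1:
  ẍ = (ẋ'−ẋ)/dt = (2.246393911−1.987595421)/0.032650 = 7.926447
  θ̈ = (θ̇'−θ̇)/dt = (-1.355678995−-0.954291093)/0.032650 = -12.293657
  sinθ=-0.055055, cosθ=0.998483
  F = (M+m)·ẍ + m·l·cosθ·θ̈ − m·l·sinθ·θ̇² = 5.620865 + -1.282278 − -0.005237 = 4.343825
step 1→2:
  ẍ = (ẋ'−ẋ)/dt = (2.012898800−2.246393911)/0.032650 = -7.151458
  θ̈ = (θ̇'−θ̇)/dt = (-1.057532735−-1.355678995)/0.032650 = 9.131585
  sinθ=-0.086133, cosθ=0.996284
  F = (M+m)·ẍ + m·l·cosθ·θ̈ − m·l·sinθ·θ̇² = -5.071299 + 0.950363 − -0.016537 = -4.104400
step 2→3:
  ẍ = (ẋ'−ẋ)/dt = (2.380097882−2.012898800)/0.032650 = 11.246526
  θ̈ = (θ̇'−θ̇)/dt = (-1.647542753−-1.057532735)/0.032650 = -18.070751
  sinθ=-0.130133, cosθ=0.991497
  F = (M+m)·ẍ + m·l·cosθ·θ̈ − m·l·sinθ·θ̇² = 7.975227 + -1.871663 − -0.015203 = 6.118767
step 3→4:
  ẍ = (ẋ'−ẋ)/dt = (1.907235555−2.380097882)/0.032650 = -14.482767
  θ̈ = (θ̇'−θ̇)/dt = (-1.045812059−-1.647542753)/0.032650 = 18.429730
  sinθ=-0.164283, cosθ=0.986413
  F = (M+m)·ẍ + m·l·cosθ·θ̈ − m·l·sinθ·θ̇² = -10.270135 + 1.899057 − -0.046583 = -8.324495
step 4→5:
  ẍ = (ẋ'−ẋ)/dt = (1.366567355−1.907235555)/0.032650 = -16.559516
  θ̈ = (θ̇'−θ̇)/dt = (-0.379481152−-1.045812059)/0.032650 = 20.408297
  sinθ=-0.217082, cosθ=0.976153
  F = (M+m)·ẍ + m·l·cosθ·θ̈ − m·l·sinθ·θ̇² = -11.742817 + 2.081062 − -0.024802 = -9.636952
step 5→6:
  ẍ = (ẋ'−ẋ)/dt = (2.030654441−1.366567355)/0.032650 = 20.339574
  θ̈ = (θ̇'−θ̇)/dt = (-1.430959008−-0.379481152)/0.032650 = -32.204529
  sinθ=-0.250280, cosθ=0.968173
  F = (M+m)·ẍ + m·l·cosθ·θ̈ − m·l·sinθ·θ̇² = 14.423361 + -3.257094 − -0.003765 = 11.170032
step 6→7:
  ẍ = (ẋ'−ẋ)/dt = (2.740521799−2.030654441)/0.032650 = 21.741726
  θ̈ = (θ̇'−θ̇)/dt = (-2.549187348−-1.430959008)/0.032650 = -34.248954
  sinθ=-0.262256, cosθ=0.964998
  F = (M+m)·ẍ + m·l·cosθ·θ̈ − m·l·sinθ·θ̇² = 15.417667 + -3.452503 − -0.056097 = 12.021261
step 7→8:
  ẍ = (ẋ'−ẋ)/dt = (2.467633803−2.740521799)/0.032650 = -8.357978
  θ̈ = (θ̇'−θ̇)/dt = (-2.314550262−-2.549187348)/0.032650 = 7.186435
  sinθ=-0.307039, cosθ=0.951697
  F = (M+m)·ẍ + m·l·cosθ·θ̈ − m·l·sinθ·θ̇² = -5.926877 + 0.714451 − -0.208429 = -5.003997

F_0 = 4.343825 N
F_1 = -4.104400 N
F_2 = 6.118767 N
F_3 = -8.324495 N
F_4 = -9.636952 N
F_5 = 11.170032 N
F_6 = 12.021261 N
F_7 = -5.003997 N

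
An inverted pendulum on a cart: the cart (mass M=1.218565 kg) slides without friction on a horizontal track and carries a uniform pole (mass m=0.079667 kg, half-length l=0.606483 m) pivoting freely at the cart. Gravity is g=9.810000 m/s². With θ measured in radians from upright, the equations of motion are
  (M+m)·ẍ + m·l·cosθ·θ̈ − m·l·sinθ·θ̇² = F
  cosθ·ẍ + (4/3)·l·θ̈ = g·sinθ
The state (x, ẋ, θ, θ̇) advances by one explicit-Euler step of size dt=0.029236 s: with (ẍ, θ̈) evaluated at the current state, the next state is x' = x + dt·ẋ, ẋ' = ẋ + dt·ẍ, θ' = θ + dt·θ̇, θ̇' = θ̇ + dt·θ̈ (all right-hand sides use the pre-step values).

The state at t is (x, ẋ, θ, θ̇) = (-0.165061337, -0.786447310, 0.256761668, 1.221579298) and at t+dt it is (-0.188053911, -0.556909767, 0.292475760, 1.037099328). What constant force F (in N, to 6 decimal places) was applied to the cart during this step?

ẍ = (ẋ'−ẋ)/dt = (-0.556909767−-0.786447310)/0.029236 = 7.851195
θ̈ = (θ̇'−θ̇)/dt = (1.037099328−1.221579298)/0.029236 = -6.310028
sinθ=0.253950, cosθ=0.967217
F = (M+m)·ẍ + m·l·cosθ·θ̈ − m·l·sinθ·θ̇² = 10.192673 + -0.294885 − 0.018310 = 9.879478

F = 9.879478 N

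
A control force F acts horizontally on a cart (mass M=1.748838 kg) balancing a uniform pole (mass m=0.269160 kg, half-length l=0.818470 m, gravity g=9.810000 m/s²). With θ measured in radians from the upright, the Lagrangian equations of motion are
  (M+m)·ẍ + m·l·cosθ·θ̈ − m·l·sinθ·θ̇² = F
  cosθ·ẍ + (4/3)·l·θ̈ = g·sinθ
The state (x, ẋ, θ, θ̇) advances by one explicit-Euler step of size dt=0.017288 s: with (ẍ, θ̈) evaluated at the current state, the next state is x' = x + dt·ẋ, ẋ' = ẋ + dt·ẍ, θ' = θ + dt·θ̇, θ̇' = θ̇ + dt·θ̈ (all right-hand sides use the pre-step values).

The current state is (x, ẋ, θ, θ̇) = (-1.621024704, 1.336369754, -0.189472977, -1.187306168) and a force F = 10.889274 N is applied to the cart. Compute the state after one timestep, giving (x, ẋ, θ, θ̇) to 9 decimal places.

(-1.597921544, 1.442537948, -0.209999126, -1.312121344)

sinθ=-0.188341330, cosθ=0.982103632
temp = (F + m·l·θ̇²·sinθ)/(M+m) = (10.889274 + -0.058490370)/2.017998 = 5.367093342
θ̈ = (g·sinθ − cosθ·temp)/(l·(4/3 − m·cos²θ/(M+m))) = -7.219757972
ẍ = temp − m·l·θ̈·cosθ/(M+m) = 6.141149571
Euler: x'=-1.621024704+0.017288·1.336369754=-1.597921544, ẋ'=1.336369754+0.017288·6.141149571=1.442537948
       θ'=-0.189472977+0.017288·-1.187306168=-0.209999126, θ̇'=-1.187306168+0.017288·-7.219757972=-1.312121344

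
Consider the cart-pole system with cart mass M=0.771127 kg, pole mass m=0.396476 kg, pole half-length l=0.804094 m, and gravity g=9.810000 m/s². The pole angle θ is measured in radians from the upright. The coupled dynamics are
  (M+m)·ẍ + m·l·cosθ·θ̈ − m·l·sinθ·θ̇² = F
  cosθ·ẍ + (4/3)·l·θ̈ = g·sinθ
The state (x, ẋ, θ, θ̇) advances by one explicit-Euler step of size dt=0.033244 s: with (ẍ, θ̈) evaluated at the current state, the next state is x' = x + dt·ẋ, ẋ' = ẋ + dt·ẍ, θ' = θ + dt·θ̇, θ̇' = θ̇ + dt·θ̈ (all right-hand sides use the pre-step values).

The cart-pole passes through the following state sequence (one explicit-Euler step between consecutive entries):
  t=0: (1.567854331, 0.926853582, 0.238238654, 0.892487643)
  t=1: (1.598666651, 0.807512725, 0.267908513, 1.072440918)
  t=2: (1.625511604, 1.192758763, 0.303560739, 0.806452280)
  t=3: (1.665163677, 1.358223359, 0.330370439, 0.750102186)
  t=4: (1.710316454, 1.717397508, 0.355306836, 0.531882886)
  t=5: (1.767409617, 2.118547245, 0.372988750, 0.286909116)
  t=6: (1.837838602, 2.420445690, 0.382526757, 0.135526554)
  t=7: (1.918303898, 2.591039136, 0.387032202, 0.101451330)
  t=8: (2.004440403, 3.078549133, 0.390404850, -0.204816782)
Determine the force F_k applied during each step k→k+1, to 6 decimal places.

F_0 = -2.574466 N
F_1 = 10.973845 N
F_2 = 5.233826 N
F_3 = 10.577288 N
F_4 = 11.855374 N
F_5 = 9.241866 N
F_6 = 5.686277 N
F_7 = 14.401382 N

step 0→1:
  ẍ = (ẋ'−ẋ)/dt = (0.807512725−0.926853582)/0.033244 = -3.589847
  θ̈ = (θ̇'−θ̇)/dt = (1.072440918−0.892487643)/0.033244 = 5.413105
  sinθ=0.235991, cosθ=0.971755
  F = (M+m)·ẍ + m·l·cosθ·θ̈ − m·l·sinθ·θ̇² = -4.191516 + 1.676977 − 0.059927 = -2.574466
step 1→2:
  ẍ = (ẋ'−ẋ)/dt = (1.192758763−0.807512725)/0.033244 = 11.588438
  θ̈ = (θ̇'−θ̇)/dt = (0.806452280−1.072440918)/0.033244 = -8.001102
  sinθ=0.264715, cosθ=0.964327
  F = (M+m)·ẍ + m·l·cosθ·θ̈ − m·l·sinθ·θ̇² = 13.530695 + -2.459788 − 0.097062 = 10.973845
step 2→3:
  ẍ = (ẋ'−ẋ)/dt = (1.358223359−1.192758763)/0.033244 = 4.977277
  θ̈ = (θ̇'−θ̇)/dt = (0.750102186−0.806452280)/0.033244 = -1.695046
  sinθ=0.298920, cosθ=0.954278
  F = (M+m)·ẍ + m·l·cosθ·θ̈ − m·l·sinθ·θ̇² = 5.811484 + -0.515680 − 0.061978 = 5.233826
step 3→4:
  ẍ = (ẋ'−ẋ)/dt = (1.717397508−1.358223359)/0.033244 = 10.804180
  θ̈ = (θ̇'−θ̇)/dt = (0.531882886−0.750102186)/0.033244 = -6.564171
  sinθ=0.324393, cosθ=0.945922
  F = (M+m)·ẍ + m·l·cosθ·θ̈ − m·l·sinθ·θ̇² = 12.614993 + -1.979516 − 0.058188 = 10.577288
step 4→5:
  ẍ = (ẋ'−ẋ)/dt = (2.118547245−1.717397508)/0.033244 = 12.066831
  θ̈ = (θ̇'−θ̇)/dt = (0.286909116−0.531882886)/0.033244 = -7.368962
  sinθ=0.347878, cosθ=0.937540
  F = (M+m)·ẍ + m·l·cosθ·θ̈ − m·l·sinθ·θ̇² = 14.089268 + -2.202519 − 0.031375 = 11.855374
step 5→6:
  ẍ = (ẋ'−ẋ)/dt = (2.420445690−2.118547245)/0.033244 = 9.081291
  θ̈ = (θ̇'−θ̇)/dt = (0.135526554−0.286909116)/0.033244 = -4.553681
  sinθ=0.364400, cosθ=0.931242
  F = (M+m)·ẍ + m·l·cosθ·θ̈ − m·l·sinθ·θ̇² = 10.603343 + -1.351914 − 0.009563 = 9.241866
step 6→7:
  ẍ = (ẋ'−ẋ)/dt = (2.591039136−2.420445690)/0.033244 = 5.131556
  θ̈ = (θ̇'−θ̇)/dt = (0.101451330−0.135526554)/0.033244 = -1.025004
  sinθ=0.373266, cosθ=0.927724
  F = (M+m)·ẍ + m·l·cosθ·θ̈ − m·l·sinθ·θ̇² = 5.991620 + -0.303157 − 0.002186 = 5.686277
step 7→8:
  ẍ = (ẋ'−ẋ)/dt = (3.078549133−2.591039136)/0.033244 = 14.664601
  θ̈ = (θ̇'−θ̇)/dt = (-0.204816782−0.101451330)/0.033244 = -9.212733
  sinθ=0.377442, cosθ=0.926033
  F = (M+m)·ẍ + m·l·cosθ·θ̈ − m·l·sinθ·θ̇² = 17.122432 + -2.719812 − 0.001238 = 14.401382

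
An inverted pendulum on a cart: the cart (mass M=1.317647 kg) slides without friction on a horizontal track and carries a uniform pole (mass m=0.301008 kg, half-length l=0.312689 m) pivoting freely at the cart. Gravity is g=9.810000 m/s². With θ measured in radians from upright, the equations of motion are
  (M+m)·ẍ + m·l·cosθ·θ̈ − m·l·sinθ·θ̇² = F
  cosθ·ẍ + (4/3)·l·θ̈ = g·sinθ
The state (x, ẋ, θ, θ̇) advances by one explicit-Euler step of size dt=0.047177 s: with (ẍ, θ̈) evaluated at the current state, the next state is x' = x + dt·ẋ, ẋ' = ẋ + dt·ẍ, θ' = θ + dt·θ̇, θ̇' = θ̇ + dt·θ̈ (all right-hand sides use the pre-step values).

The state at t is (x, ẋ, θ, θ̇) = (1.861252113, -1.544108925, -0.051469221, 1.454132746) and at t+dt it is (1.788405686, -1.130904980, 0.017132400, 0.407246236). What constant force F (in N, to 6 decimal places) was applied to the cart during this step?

F = 12.101516 N

ẍ = (ẋ'−ẋ)/dt = (-1.130904980−-1.544108925)/0.047177 = 8.758589
θ̈ = (θ̇'−θ̇)/dt = (0.407246236−1.454132746)/0.047177 = -22.190612
sinθ=-0.051446, cosθ=0.998676
F = (M+m)·ẍ + m·l·cosθ·θ̈ − m·l·sinθ·θ̇² = 14.177134 + -2.085857 − -0.010239 = 12.101516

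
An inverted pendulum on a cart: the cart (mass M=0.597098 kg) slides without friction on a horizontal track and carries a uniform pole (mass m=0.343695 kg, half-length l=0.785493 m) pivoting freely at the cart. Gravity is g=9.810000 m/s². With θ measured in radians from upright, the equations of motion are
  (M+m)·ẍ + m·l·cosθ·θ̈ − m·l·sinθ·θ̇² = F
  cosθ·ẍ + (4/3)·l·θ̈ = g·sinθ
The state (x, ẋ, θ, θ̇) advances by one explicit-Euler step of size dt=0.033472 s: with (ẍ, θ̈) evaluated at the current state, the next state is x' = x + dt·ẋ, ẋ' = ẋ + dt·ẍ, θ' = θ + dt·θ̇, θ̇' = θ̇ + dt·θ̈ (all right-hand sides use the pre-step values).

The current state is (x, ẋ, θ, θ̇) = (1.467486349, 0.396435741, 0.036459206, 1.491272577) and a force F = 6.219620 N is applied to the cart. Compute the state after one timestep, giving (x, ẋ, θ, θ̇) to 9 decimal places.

sinθ=0.036451129, cosθ=0.999335437
temp = (F + m·l·θ̇²·sinθ)/(M+m) = (6.219620 + 0.021884699)/0.940793 = 6.634301806
θ̈ = (g·sinθ − cosθ·temp)/(l·(4/3 − m·cos²θ/(M+m))) = -8.244951350
ẍ = temp − m·l·θ̈·cosθ/(M+m) = 8.998701210
Euler: x'=1.467486349+0.033472·0.396435741=1.480755846, ẋ'=0.396435741+0.033472·8.998701210=0.697640268
       θ'=0.036459206+0.033472·1.491272577=0.086375082, θ̇'=1.491272577+0.033472·-8.244951350=1.215297565

(1.480755846, 0.697640268, 0.086375082, 1.215297565)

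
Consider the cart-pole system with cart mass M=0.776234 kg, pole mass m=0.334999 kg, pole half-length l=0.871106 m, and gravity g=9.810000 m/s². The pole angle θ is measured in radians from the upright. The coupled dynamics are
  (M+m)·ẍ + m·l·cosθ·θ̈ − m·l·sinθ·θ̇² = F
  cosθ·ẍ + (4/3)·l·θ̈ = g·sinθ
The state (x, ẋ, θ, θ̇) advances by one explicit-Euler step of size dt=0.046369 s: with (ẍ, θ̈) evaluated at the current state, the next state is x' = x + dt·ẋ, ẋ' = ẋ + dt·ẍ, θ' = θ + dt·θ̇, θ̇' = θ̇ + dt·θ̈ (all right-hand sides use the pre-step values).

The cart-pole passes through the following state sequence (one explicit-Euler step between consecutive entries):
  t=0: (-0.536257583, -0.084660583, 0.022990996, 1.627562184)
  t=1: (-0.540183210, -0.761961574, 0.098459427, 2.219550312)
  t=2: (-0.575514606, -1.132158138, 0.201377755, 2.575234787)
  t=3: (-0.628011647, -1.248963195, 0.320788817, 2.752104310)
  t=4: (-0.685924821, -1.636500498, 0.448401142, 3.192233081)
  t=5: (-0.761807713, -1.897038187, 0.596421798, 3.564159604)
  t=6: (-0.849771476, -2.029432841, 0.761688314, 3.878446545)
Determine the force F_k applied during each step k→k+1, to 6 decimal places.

F_0 = -12.524642 N
F_1 = -6.785448 N
F_2 = -2.095710 N
F_3 = -7.355647 N
F_4 = -5.423686 N
F_5 = -3.618586 N

step 0→1:
  ẍ = (ẋ'−ẋ)/dt = (-0.761961574−-0.084660583)/0.046369 = -14.606763
  θ̈ = (θ̇'−θ̇)/dt = (2.219550312−1.627562184)/0.046369 = 12.766894
  sinθ=0.022989, cosθ=0.999736
  F = (M+m)·ẍ + m·l·cosθ·θ̈ − m·l·sinθ·θ̇² = -16.231517 + 3.724646 − 0.017771 = -12.524642
step 1→2:
  ẍ = (ẋ'−ẋ)/dt = (-1.132158138−-0.761961574)/0.046369 = -7.983708
  θ̈ = (θ̇'−θ̇)/dt = (2.575234787−2.219550312)/0.046369 = 7.670739
  sinθ=0.098300, cosθ=0.995157
  F = (M+m)·ẍ + m·l·cosθ·θ̈ − m·l·sinθ·θ̇² = -8.871760 + 2.227631 − 0.141319 = -6.785448
step 2→3:
  ẍ = (ẋ'−ẋ)/dt = (-1.248963195−-1.132158138)/0.046369 = -2.519033
  θ̈ = (θ̇'−θ̇)/dt = (2.752104310−2.575234787)/0.046369 = 3.814392
  sinθ=0.200019, cosθ=0.979792
  F = (M+m)·ẍ + m·l·cosθ·θ̈ − m·l·sinθ·θ̇² = -2.799233 + 1.090620 − 0.387098 = -2.095710
step 3→4:
  ẍ = (ẋ'−ẋ)/dt = (-1.636500498−-1.248963195)/0.046369 = -8.357681
  θ̈ = (θ̇'−θ̇)/dt = (3.192233081−2.752104310)/0.046369 = 9.491875
  sinθ=0.315315, cosθ=0.948987
  F = (M+m)·ẍ + m·l·cosθ·θ̈ − m·l·sinθ·θ̇² = -9.287331 + 2.628614 − 0.696930 = -7.355647
step 4→5:
  ẍ = (ẋ'−ẋ)/dt = (-1.897038187−-1.636500498)/0.046369 = -5.618790
  θ̈ = (θ̇'−θ̇)/dt = (3.564159604−3.192233081)/0.046369 = 8.021017
  sinθ=0.433525, cosθ=0.901141
  F = (M+m)·ẍ + m·l·cosθ·θ̈ − m·l·sinθ·θ̇² = -6.243785 + 2.109293 − 1.289194 = -5.423686
step 5→6:
  ẍ = (ẋ'−ẋ)/dt = (-2.029432841−-1.897038187)/0.046369 = -2.855241
  θ̈ = (θ̇'−θ̇)/dt = (3.878446545−3.564159604)/0.046369 = 6.777954
  sinθ=0.561686, cosθ=0.827351
  F = (M+m)·ẍ + m·l·cosθ·θ̈ − m·l·sinθ·θ̇² = -3.172838 + 1.636450 − 2.082199 = -3.618586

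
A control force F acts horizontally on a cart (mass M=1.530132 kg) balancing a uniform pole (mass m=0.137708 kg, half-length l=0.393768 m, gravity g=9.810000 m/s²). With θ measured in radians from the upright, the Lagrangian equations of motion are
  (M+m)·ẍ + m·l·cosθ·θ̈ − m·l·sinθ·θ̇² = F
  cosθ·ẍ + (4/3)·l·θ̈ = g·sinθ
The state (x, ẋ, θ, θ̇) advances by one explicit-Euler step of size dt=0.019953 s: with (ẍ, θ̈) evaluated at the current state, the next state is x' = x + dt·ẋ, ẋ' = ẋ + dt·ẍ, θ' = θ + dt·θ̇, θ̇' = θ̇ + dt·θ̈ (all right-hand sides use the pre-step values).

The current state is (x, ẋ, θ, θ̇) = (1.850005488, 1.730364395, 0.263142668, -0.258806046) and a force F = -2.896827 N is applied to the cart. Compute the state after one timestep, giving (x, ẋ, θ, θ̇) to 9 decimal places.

sinθ=0.260116320, cosθ=0.965577288
temp = (F + m·l·θ̇²·sinθ)/(M+m) = (-2.896827 + 0.000944748)/1.667840 = -1.736306991
θ̈ = (g·sinθ − cosθ·temp)/(l·(4/3 − m·cos²θ/(M+m))) = 8.546957624
ẍ = temp − m·l·θ̈·cosθ/(M+m) = -2.004621278
Euler: x'=1.850005488+0.019953·1.730364395=1.884531449, ẋ'=1.730364395+0.019953·-2.004621278=1.690366187
       θ'=0.263142668+0.019953·-0.258806046=0.257978711, θ̇'=-0.258806046+0.019953·8.546957624=-0.088268601

(1.884531449, 1.690366187, 0.257978711, -0.088268601)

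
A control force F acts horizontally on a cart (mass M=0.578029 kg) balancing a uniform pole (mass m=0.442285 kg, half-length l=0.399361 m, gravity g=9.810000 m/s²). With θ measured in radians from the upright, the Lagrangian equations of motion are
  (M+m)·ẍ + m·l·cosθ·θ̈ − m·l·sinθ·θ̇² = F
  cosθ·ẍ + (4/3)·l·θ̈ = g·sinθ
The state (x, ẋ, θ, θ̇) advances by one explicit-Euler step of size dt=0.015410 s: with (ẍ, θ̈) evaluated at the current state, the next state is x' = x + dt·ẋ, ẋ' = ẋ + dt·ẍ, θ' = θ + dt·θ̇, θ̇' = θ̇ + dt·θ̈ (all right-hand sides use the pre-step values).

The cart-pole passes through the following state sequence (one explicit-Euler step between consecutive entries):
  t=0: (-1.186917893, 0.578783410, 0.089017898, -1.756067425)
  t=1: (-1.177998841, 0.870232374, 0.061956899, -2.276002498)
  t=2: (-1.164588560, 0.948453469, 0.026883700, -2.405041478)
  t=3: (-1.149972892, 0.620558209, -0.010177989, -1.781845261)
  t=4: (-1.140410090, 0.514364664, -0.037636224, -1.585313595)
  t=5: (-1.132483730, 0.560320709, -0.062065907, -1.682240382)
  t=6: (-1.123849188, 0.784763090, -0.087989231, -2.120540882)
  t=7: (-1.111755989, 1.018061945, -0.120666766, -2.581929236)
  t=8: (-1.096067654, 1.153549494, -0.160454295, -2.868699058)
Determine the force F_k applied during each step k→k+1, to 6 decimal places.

step 0→1:
  ẍ = (ẋ'−ẋ)/dt = (0.870232374−0.578783410)/0.015410 = 18.912976
  θ̈ = (θ̇'−θ̇)/dt = (-2.276002498−-1.756067425)/0.015410 = -33.740109
  sinθ=0.088900, cosθ=0.996041
  F = (M+m)·ẍ + m·l·cosθ·θ̈ − m·l·sinθ·θ̇² = 19.297174 + -5.935965 − 0.048423 = 13.312786
step 1→2:
  ẍ = (ẋ'−ẋ)/dt = (0.948453469−0.870232374)/0.015410 = 5.075996
  θ̈ = (θ̇'−θ̇)/dt = (-2.405041478−-2.276002498)/0.015410 = -8.373717
  sinθ=0.061917, cosθ=0.998081
  F = (M+m)·ẍ + m·l·cosθ·θ̈ − m·l·sinθ·θ̇² = 5.179110 + -1.476223 − 0.056653 = 3.646233
step 2→3:
  ẍ = (ẋ'−ẋ)/dt = (0.620558209−0.948453469)/0.015410 = -21.278083
  θ̈ = (θ̇'−θ̇)/dt = (-1.781845261−-2.405041478)/0.015410 = 40.441026
  sinθ=0.026880, cosθ=0.999639
  F = (M+m)·ẍ + m·l·cosθ·θ̈ − m·l·sinθ·θ̇² = -21.710326 + 7.140573 − 0.027463 = -14.597216
step 3→4:
  ẍ = (ẋ'−ẋ)/dt = (0.514364664−0.620558209)/0.015410 = -6.891210
  θ̈ = (θ̇'−θ̇)/dt = (-1.585313595−-1.781845261)/0.015410 = 12.753515
  sinθ=-0.010178, cosθ=0.999948
  F = (M+m)·ẍ + m·l·cosθ·θ̈ − m·l·sinθ·θ̇² = -7.031198 + 2.252554 − -0.005708 = -4.772936
step 4→5:
  ẍ = (ẋ'−ẋ)/dt = (0.560320709−0.514364664)/0.015410 = 2.982222
  θ̈ = (θ̇'−θ̇)/dt = (-1.682240382−-1.585313595)/0.015410 = -6.289863
  sinθ=-0.037627, cosθ=0.999292
  F = (M+m)·ẍ + m·l·cosθ·θ̈ − m·l·sinθ·θ̇² = 3.042803 + -1.110200 − -0.016703 = 1.949306
step 5→6:
  ẍ = (ẋ'−ẋ)/dt = (0.784763090−0.560320709)/0.015410 = 14.564723
  θ̈ = (θ̇'−θ̇)/dt = (-2.120540882−-1.682240382)/0.015410 = -28.442602
  sinθ=-0.062026, cosθ=0.998075
  F = (M+m)·ẍ + m·l·cosθ·θ̈ − m·l·sinθ·θ̇² = 14.860591 + -5.014183 − -0.031004 = 9.877412
step 6→7:
  ẍ = (ẋ'−ẋ)/dt = (1.018061945−0.784763090)/0.015410 = 15.139446
  θ̈ = (θ̇'−θ̇)/dt = (-2.581929236−-2.120540882)/0.015410 = -29.940841
  sinθ=-0.087876, cosθ=0.996131
  F = (M+m)·ẍ + m·l·cosθ·θ̈ − m·l·sinθ·θ̇² = 15.446988 + -5.268033 − -0.069796 = 10.248751
step 7→8:
  ẍ = (ẋ'−ẋ)/dt = (1.153549494−1.018061945)/0.015410 = 8.792184
  θ̈ = (θ̇'−θ̇)/dt = (-2.868699058−-2.581929236)/0.015410 = -18.609333
  sinθ=-0.120374, cosθ=0.992729
  F = (M+m)·ẍ + m·l·cosθ·θ̈ − m·l·sinθ·θ̇² = 8.970788 + -3.263091 − -0.141739 = 5.849436

F_0 = 13.312786 N
F_1 = 3.646233 N
F_2 = -14.597216 N
F_3 = -4.772936 N
F_4 = 1.949306 N
F_5 = 9.877412 N
F_6 = 10.248751 N
F_7 = 5.849436 N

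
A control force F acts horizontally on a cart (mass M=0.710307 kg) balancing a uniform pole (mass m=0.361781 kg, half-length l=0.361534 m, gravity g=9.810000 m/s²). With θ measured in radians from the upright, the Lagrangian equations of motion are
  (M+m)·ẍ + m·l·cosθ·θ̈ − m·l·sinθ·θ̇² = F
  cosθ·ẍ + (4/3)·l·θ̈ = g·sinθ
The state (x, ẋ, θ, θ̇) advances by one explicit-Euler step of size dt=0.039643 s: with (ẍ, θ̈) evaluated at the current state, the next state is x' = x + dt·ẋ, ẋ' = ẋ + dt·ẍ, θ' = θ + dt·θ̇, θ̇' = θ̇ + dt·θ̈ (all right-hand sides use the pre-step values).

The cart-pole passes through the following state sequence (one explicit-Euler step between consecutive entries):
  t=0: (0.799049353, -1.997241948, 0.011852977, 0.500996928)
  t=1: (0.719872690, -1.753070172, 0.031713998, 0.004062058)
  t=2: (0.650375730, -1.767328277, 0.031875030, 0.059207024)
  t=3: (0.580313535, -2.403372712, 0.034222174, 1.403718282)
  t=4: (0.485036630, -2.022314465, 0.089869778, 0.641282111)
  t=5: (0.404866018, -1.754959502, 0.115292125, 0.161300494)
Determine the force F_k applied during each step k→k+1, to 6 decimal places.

F_0 = 4.963439 N
F_1 = -0.203739 N
F_2 = -12.767163 N
F_3 = 7.782284 N
F_4 = 5.648167 N

step 0→1:
  ẍ = (ẋ'−ẋ)/dt = (-1.753070172−-1.997241948)/0.039643 = 6.159266
  θ̈ = (θ̇'−θ̇)/dt = (0.004062058−0.500996928)/0.039643 = -12.535249
  sinθ=0.011853, cosθ=0.999930
  F = (M+m)·ẍ + m·l·cosθ·θ̈ − m·l·sinθ·θ̇² = 6.603275 + -1.639447 − 0.000389 = 4.963439
step 1→2:
  ẍ = (ẋ'−ẋ)/dt = (-1.767328277−-1.753070172)/0.039643 = -0.359663
  θ̈ = (θ̇'−θ̇)/dt = (0.059207024−0.004062058)/0.039643 = 1.391039
  sinθ=0.031709, cosθ=0.999497
  F = (M+m)·ẍ + m·l·cosθ·θ̈ − m·l·sinθ·θ̇² = -0.385590 + 0.181851 − 0.000000 = -0.203739
step 2→3:
  ẍ = (ẋ'−ẋ)/dt = (-2.403372712−-1.767328277)/0.039643 = -16.044306
  θ̈ = (θ̇'−θ̇)/dt = (1.403718282−0.059207024)/0.039643 = 33.915477
  sinθ=0.031870, cosθ=0.999492
  F = (M+m)·ẍ + m·l·cosθ·θ̈ − m·l·sinθ·θ̇² = -17.200908 + 4.433760 − 0.000015 = -12.767163
step 3→4:
  ẍ = (ẋ'−ẋ)/dt = (-2.022314465−-2.403372712)/0.039643 = 9.612245
  θ̈ = (θ̇'−θ̇)/dt = (0.641282111−1.403718282)/0.039643 = -19.232555
  sinθ=0.034215, cosθ=0.999414
  F = (M+m)·ẍ + m·l·cosθ·θ̈ − m·l·sinθ·θ̇² = 10.305173 + -2.514071 − 0.008818 = 7.782284
step 4→5:
  ẍ = (ẋ'−ẋ)/dt = (-1.754959502−-2.022314465)/0.039643 = 6.744065
  θ̈ = (θ̇'−θ̇)/dt = (0.161300494−0.641282111)/0.039643 = -12.107601
  sinθ=0.089749, cosθ=0.995964
  F = (M+m)·ẍ + m·l·cosθ·θ̈ − m·l·sinθ·θ̇² = 7.230231 + -1.577237 − 0.004827 = 5.648167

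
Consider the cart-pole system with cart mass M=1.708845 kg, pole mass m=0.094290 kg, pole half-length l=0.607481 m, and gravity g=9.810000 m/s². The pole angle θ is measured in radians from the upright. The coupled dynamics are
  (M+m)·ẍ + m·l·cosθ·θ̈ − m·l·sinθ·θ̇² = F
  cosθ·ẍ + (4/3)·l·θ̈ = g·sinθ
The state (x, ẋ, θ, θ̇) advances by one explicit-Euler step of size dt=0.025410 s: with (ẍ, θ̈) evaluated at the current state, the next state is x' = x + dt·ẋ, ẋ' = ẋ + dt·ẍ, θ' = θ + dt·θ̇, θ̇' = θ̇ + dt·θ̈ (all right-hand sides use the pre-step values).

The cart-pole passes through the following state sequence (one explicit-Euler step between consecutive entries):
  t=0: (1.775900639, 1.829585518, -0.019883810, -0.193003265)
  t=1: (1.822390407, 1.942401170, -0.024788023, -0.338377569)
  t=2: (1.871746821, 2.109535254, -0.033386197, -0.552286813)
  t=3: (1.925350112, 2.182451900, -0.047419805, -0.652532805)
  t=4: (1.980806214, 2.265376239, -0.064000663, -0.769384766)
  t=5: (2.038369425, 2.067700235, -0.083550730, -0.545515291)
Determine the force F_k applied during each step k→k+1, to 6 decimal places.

F_0 = 7.677986 N
F_1 = 11.378222 N
F_2 = 4.949018 N
F_3 = 5.622490 N
F_4 = -13.521628 N

step 0→1:
  ẍ = (ẋ'−ẋ)/dt = (1.942401170−1.829585518)/0.025410 = 4.439813
  θ̈ = (θ̇'−θ̇)/dt = (-0.338377569−-0.193003265)/0.025410 = -5.721145
  sinθ=-0.019882, cosθ=0.999802
  F = (M+m)·ẍ + m·l·cosθ·θ̈ − m·l·sinθ·θ̇² = 8.005582 + -0.327639 − -0.000042 = 7.677986
step 1→2:
  ẍ = (ẋ'−ẋ)/dt = (2.109535254−1.942401170)/0.025410 = 6.577492
  θ̈ = (θ̇'−θ̇)/dt = (-0.552286813−-0.338377569)/0.025410 = -8.418309
  sinθ=-0.024785, cosθ=0.999693
  F = (M+m)·ẍ + m·l·cosθ·θ̈ − m·l·sinθ·θ̇² = 11.860107 + -0.482047 − -0.000163 = 11.378222
step 2→3:
  ẍ = (ẋ'−ẋ)/dt = (2.182451900−2.109535254)/0.025410 = 2.869604
  θ̈ = (θ̇'−θ̇)/dt = (-0.652532805−-0.552286813)/0.025410 = -3.945139
  sinθ=-0.033380, cosθ=0.999443
  F = (M+m)·ẍ + m·l·cosθ·θ̈ − m·l·sinθ·θ̇² = 5.174284 + -0.225849 − -0.000583 = 4.949018
step 3→4:
  ẍ = (ẋ'−ẋ)/dt = (2.265376239−2.182451900)/0.025410 = 3.263453
  θ̈ = (θ̇'−θ̇)/dt = (-0.769384766−-0.652532805)/0.025410 = -4.598660
  sinθ=-0.047402, cosθ=0.998876
  F = (M+m)·ẍ + m·l·cosθ·θ̈ − m·l·sinθ·θ̇² = 5.884446 + -0.263112 − -0.001156 = 5.622490
step 4→5:
  ẍ = (ẋ'−ẋ)/dt = (2.067700235−2.265376239)/0.025410 = -7.779457
  θ̈ = (θ̇'−θ̇)/dt = (-0.545515291−-0.769384766)/0.025410 = 8.810290
  sinθ=-0.063957, cosθ=0.997953
  F = (M+m)·ẍ + m·l·cosθ·θ̈ − m·l·sinθ·θ̇² = -14.027411 + 0.503615 − -0.002169 = -13.521628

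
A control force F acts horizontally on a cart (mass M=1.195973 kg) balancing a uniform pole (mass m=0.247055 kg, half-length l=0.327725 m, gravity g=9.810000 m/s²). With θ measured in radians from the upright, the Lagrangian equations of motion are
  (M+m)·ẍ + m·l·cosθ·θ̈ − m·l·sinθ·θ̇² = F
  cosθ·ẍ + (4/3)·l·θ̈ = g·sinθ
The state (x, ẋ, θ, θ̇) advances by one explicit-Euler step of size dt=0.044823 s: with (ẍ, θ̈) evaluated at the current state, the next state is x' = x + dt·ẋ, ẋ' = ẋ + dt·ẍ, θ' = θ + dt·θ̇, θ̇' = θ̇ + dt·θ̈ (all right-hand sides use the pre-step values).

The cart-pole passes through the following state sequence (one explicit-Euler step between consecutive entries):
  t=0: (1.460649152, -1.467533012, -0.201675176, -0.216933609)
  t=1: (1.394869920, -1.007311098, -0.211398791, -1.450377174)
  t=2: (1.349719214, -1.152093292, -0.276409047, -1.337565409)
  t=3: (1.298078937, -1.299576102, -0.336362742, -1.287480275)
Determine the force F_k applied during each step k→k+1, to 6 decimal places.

step 0→1:
  ẍ = (ẋ'−ẋ)/dt = (-1.007311098−-1.467533012)/0.044823 = 10.267539
  θ̈ = (θ̇'−θ̇)/dt = (-1.450377174−-0.216933609)/0.044823 = -27.518095
  sinθ=-0.200311, cosθ=0.979732
  F = (M+m)·ẍ + m·l·cosθ·θ̈ − m·l·sinθ·θ̇² = 14.816347 + -2.182876 − -0.000763 = 12.634234
step 1→2:
  ẍ = (ẋ'−ẋ)/dt = (-1.152093292−-1.007311098)/0.044823 = -3.230087
  θ̈ = (θ̇'−θ̇)/dt = (-1.337565409−-1.450377174)/0.044823 = 2.516828
  sinθ=-0.209828, cosθ=0.977738
  F = (M+m)·ẍ + m·l·cosθ·θ̈ − m·l·sinθ·θ̇² = -4.661106 + 0.199241 − -0.035738 = -4.426127
step 2→3:
  ẍ = (ẋ'−ẋ)/dt = (-1.299576102−-1.152093292)/0.044823 = -3.290338
  θ̈ = (θ̇'−θ̇)/dt = (-1.287480275−-1.337565409)/0.044823 = 1.117398
  sinθ=-0.272903, cosθ=0.962042
  F = (M+m)·ẍ + m·l·cosθ·θ̈ − m·l·sinθ·θ̇² = -4.748050 + 0.087037 − -0.039531 = -4.621481

F_0 = 12.634234 N
F_1 = -4.426127 N
F_2 = -4.621481 N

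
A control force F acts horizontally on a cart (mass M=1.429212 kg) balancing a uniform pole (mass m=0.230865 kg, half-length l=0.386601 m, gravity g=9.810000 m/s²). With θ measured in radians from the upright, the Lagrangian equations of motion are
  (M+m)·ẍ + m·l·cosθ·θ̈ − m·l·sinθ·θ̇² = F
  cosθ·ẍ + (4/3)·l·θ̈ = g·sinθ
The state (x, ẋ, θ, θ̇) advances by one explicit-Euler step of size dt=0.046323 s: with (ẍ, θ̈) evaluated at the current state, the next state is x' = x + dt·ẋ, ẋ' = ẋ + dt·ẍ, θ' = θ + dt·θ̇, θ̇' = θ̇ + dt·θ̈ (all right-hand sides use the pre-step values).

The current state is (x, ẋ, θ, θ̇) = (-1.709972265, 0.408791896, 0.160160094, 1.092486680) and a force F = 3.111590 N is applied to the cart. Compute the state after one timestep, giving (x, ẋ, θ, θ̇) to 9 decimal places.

sinθ=0.159476254, cosθ=0.987201765
temp = (F + m·l·θ̇²·sinθ)/(M+m) = (3.111590 + 0.016988279)/1.660077 = 1.884598292
θ̈ = (g·sinθ − cosθ·temp)/(l·(4/3 − m·cos²θ/(M+m))) = -0.639246632
ẍ = temp − m·l·θ̈·cosθ/(M+m) = 1.918526992
Euler: x'=-1.709972265+0.046323·0.408791896=-1.691035798, ẋ'=0.408791896+0.046323·1.918526992=0.497663822
       θ'=0.160160094+0.046323·1.092486680=0.210767354, θ̇'=1.092486680+0.046323·-0.639246632=1.062874858

(-1.691035798, 0.497663822, 0.210767354, 1.062874858)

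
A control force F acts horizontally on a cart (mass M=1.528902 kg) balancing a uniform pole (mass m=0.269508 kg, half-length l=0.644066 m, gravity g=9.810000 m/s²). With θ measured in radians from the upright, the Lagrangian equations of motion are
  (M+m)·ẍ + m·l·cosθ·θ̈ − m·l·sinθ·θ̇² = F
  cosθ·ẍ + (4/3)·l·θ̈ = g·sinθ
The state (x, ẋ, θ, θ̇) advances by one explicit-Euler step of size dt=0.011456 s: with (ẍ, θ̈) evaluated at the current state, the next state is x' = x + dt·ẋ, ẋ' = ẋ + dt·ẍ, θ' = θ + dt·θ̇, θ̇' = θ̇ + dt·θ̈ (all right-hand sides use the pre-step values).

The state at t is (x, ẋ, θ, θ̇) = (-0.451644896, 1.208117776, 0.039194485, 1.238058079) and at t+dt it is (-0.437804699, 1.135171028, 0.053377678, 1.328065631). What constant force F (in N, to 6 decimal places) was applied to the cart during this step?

ẍ = (ẋ'−ẋ)/dt = (1.135171028−1.208117776)/0.011456 = -6.367558
θ̈ = (θ̇'−θ̇)/dt = (1.328065631−1.238058079)/0.011456 = 7.856804
sinθ=0.039184, cosθ=0.999232
F = (M+m)·ẍ + m·l·cosθ·θ̈ − m·l·sinθ·θ̇² = -11.451481 + 1.362744 − 0.010426 = -10.099162

F = -10.099162 N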